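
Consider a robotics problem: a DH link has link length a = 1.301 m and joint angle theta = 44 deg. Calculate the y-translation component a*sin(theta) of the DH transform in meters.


a*sin(theta) = 1.301*sin(44 deg) = 0.9038

0.9038 m


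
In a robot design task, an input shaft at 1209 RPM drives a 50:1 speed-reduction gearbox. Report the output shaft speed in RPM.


omega_out = omega_in / N = 1209 / 50 = 24.1800

24.1800 RPM


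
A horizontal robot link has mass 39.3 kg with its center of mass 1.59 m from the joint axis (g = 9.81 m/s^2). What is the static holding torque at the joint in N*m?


tau = m*g*L = 39.3 * 9.81 * 1.59 = 612.9975

612.9975 N*m


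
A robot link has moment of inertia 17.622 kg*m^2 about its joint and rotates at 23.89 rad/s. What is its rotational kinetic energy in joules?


KE = (1/2)*I*omega^2 = 0.5*17.622*23.89^2 = 5028.7205

5028.7205 J


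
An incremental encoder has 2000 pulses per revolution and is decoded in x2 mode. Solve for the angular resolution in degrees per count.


resolution = 360 / (PPR * 2) = 360 / 4000 = 0.0900

0.0900 degrees


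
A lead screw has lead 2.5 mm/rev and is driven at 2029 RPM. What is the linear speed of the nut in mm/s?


v = lead * (RPM/60) = 2.5*2029/60 = 84.5417

84.5417 mm/s


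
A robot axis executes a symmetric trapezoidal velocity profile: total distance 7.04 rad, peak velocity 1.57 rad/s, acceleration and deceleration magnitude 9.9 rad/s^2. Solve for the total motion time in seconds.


t_acc = v/a = 1.57/9.9 = 0.158586 s
d_acc = v^2/(2a) = 0.124490 rad (each ramp)
d_cruise = 7.04 - 2*0.124490 = 6.791020 rad
t_cruise = 6.791020/1.57 = 4.325490 s
t_total = 2*0.158586 + 4.325490 = 4.6427

4.6427 s


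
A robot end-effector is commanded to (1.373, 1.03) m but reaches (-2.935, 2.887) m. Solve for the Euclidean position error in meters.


dx = -2.935 - (1.373) = -4.3080, dy = 2.887 - (1.03) = 1.8570
err = sqrt(18.558864 + 3.448449) = 4.6912

4.6912 m


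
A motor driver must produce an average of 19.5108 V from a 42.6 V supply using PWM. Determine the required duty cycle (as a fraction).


D = V_avg/V_supply = 19.5108/42.6 = 0.4580

0.4580


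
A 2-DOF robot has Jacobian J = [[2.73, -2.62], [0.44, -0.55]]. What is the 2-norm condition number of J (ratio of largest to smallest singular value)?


JJ^T eigenvalues: trace(JJ^T) = 14.8134, det(JJ^T) = det(J)^2 = 0.12159169
s_max^2 = (14.8134 + sqrt(218.95045280))/2 = 14.80518722
s_min^2 = (14.8134 - sqrt(218.95045280))/2 = 0.00821278
kappa = s_max/s_min = sqrt(14.80518722/0.00821278) = 42.4582

42.4582


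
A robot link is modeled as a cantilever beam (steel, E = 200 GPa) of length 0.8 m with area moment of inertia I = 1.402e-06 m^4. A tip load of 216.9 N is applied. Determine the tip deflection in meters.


delta = F*L^3/(3*E*I) = 216.9*0.8^3/(3*2.000e+11*1.402e-06)
      = 111.0528/841200 = 1.3202e-04

1.3202e-04 m


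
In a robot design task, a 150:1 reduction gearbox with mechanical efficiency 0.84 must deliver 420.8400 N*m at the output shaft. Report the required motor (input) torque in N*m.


tau_in = tau_out / (N * eta) = 420.8400 / (150 * 0.84) = 3.3400

3.3400 N*m


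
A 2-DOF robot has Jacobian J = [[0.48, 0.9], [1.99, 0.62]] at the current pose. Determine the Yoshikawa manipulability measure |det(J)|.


det(J) = 0.48*0.62 - (0.9)*(1.99) = -1.4934
|det(J)| = 1.4934

1.4934


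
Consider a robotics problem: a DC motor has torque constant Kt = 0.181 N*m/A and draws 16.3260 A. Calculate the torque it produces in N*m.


tau = Kt * I = 0.181*16.3260 = 2.9550

2.9550 N*m


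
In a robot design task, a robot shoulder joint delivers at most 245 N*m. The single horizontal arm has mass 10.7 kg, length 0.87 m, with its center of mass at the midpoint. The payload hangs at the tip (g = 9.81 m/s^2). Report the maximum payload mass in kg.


tau_arm = m_arm*g*(L/2) = 10.7*9.81*0.87/2 = 45.6606 N*m
tau_payload = tau_max - tau_arm = 245 - 45.6606 = 199.3394
m_payload = tau_payload / (g*L) = 199.3394 / (9.81*0.87) = 23.3563

23.3563 kg


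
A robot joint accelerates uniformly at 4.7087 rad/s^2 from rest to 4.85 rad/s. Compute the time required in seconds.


t = delta_omega / alpha = 4.85 / 4.7087 = 1.0300

1.0300 s


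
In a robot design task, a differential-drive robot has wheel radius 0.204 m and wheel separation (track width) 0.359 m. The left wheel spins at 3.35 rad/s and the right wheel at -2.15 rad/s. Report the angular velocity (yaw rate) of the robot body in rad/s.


omega = r*(wR - wL)/L = 0.204*(-2.15 - (3.35))/0.359 = -3.1253

-3.1253 rad/s


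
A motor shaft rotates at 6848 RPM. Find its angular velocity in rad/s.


omega = 6848 * 2*pi/60 = 717.1209

717.1209 rad/s


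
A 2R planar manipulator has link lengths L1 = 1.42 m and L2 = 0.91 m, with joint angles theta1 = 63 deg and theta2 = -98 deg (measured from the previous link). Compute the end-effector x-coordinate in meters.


x = L1*cos(th1) + L2*cos(th1+th2) = 1.42*cos(63 deg) + 0.91*cos(-35 deg) = 1.3901

1.3901 m


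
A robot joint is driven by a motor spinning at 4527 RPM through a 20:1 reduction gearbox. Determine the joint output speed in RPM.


omega_joint = omega_motor / N = 4527 / 20 = 226.3500

226.3500 RPM


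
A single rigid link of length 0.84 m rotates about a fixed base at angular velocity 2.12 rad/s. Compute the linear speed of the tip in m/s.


v = L*omega = 0.84 * 2.12 = 1.7808

1.7808 m/s


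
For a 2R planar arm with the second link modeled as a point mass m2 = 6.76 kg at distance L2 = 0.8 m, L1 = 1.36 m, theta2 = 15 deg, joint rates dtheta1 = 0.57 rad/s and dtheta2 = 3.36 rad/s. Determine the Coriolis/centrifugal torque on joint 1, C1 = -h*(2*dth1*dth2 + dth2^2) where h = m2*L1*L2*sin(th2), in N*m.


h = m2*L1*L2*sin(th2) = 6.76*1.36*0.8*sin(15 deg) = 1.903583
C1 = -h*(2*0.57*3.36 + 3.36^2) = -1.903583*15.1200 = -28.7822

-28.7822 N*m


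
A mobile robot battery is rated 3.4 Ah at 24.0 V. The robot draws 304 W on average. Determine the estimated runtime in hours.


E = 3.4*24.0 = 81.6000 Wh
t = E/P = 81.6000/304 = 0.2684

0.2684 hours


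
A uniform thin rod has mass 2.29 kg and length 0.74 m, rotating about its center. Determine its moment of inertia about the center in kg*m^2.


I = (1/12)*m*L^2 = (1/12)*2.29*0.74^2 = 0.1045

0.1045 kg*m^2


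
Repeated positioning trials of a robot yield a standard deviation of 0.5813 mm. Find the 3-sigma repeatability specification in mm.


repeatability = 3*sigma = 3*0.5813 = 1.7439

1.7439 mm


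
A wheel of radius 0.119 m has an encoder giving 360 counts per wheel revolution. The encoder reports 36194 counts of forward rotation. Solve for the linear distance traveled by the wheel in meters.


revs = 36194/360 = 100.538889
d = revs * 2*pi*r = 100.538889 * 2*pi*0.119 = 75.1728

75.1728 m


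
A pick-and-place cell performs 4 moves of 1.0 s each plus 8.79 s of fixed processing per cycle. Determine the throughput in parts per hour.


T_cycle = 4*1.0 + 8.79 = 12.7900 s
rate = 3600/T = 281.4699

281.4699 parts/hour


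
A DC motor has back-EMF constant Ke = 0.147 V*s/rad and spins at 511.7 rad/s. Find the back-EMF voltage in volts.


V_emf = Ke * omega = 0.147*511.7 = 75.2199

75.2199 V


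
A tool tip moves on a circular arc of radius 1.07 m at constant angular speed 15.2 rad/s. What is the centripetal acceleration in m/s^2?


a_c = omega^2 * r = 15.2^2 * 1.07 = 247.2128

247.2128 m/s^2


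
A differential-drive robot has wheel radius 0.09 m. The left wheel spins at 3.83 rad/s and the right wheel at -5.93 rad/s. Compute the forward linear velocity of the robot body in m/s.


v = r*(wR + wL)/2 = 0.09*(-5.93 + 3.83)/2 = -0.0945

-0.0945 m/s


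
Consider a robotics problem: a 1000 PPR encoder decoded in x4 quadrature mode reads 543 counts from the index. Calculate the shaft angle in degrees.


angle = counts * 360 / (PPR*4) = 543 * 360 / 4000 = 48.8700

48.8700 degrees


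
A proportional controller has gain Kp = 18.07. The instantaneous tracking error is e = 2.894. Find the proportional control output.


u_P = Kp * e = 18.07 * 2.894 = 52.2946

52.2946


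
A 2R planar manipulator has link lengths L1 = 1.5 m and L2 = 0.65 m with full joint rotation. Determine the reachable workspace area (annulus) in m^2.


r_max = L1 + L2 = 2.1500, r_min = |L1 - L2| = 0.8500
A = pi*(r_max^2 - r_min^2) = pi*(4.6225 - 0.7225) = 12.2522

12.2522 m^2


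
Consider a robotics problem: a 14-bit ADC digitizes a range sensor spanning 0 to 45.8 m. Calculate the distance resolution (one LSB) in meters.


res = range / 2^n = 45.8/2^14 = 45.8/16384 = 0.0028

0.0028 m


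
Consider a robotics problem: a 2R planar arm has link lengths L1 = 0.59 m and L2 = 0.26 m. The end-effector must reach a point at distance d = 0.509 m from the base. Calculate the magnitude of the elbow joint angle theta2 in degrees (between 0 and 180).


cos(th2) = (d^2 - L1^2 - L2^2)/(2*L1*L2) = (0.509^2 - 0.59^2 - 0.26^2)/(2*0.59*0.26) = -0.51049218
th2 = acos(-0.51049218) = 120.6966 deg

120.6966 degrees


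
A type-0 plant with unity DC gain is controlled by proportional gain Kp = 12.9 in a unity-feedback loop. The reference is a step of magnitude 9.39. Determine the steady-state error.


e_ss = R/(1 + Kp) = 9.39/(1 + 12.9) = 9.39/13.9000 = 0.6755

0.6755


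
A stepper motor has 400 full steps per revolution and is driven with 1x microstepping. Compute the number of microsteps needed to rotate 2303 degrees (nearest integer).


step_size = 360/(400*1) = 360/400 = 0.900000 deg
n = 2303/(360/400) = 2303*400/360 = 2558.8889 -> 2559

2559 steps


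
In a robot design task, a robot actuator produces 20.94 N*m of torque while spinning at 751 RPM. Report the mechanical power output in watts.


omega = 751 * 2*pi/60 = 78.644536 rad/s
P = tau * omega = 20.94 * 78.644536 = 1646.8166

1646.8166 W


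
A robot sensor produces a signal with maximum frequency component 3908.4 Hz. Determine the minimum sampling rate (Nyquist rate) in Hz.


f_s,min = 2*f_max = 2*3908.4 = 7816.8000

7816.8000 Hz


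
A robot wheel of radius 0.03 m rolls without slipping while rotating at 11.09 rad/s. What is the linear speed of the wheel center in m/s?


v = omega * r = 11.09 * 0.03 = 0.3327

0.3327 m/s


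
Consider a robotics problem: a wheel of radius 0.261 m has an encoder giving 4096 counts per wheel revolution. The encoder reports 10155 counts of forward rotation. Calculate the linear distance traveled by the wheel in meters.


revs = 10155/4096 = 2.479248
d = revs * 2*pi*r = 2.479248 * 2*pi*0.261 = 4.0657

4.0657 m


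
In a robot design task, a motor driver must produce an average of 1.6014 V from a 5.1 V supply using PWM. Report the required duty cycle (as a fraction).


D = V_avg/V_supply = 1.6014/5.1 = 0.3140

0.3140


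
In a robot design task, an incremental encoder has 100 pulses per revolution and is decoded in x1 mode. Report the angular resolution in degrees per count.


resolution = 360 / (PPR * 1) = 360 / 100 = 3.6000

3.6000 degrees


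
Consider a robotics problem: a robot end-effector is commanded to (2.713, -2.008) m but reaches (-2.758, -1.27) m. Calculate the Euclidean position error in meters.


dx = -2.758 - (2.713) = -5.4710, dy = -1.27 - (-2.008) = 0.7380
err = sqrt(29.931841 + 0.544644) = 5.5206

5.5206 m


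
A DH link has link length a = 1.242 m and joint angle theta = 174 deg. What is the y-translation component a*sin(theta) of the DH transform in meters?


a*sin(theta) = 1.242*sin(174 deg) = 0.1298

0.1298 m


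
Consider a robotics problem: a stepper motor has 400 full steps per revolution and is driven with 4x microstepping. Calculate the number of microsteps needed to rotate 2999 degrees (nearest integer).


step_size = 360/(400*4) = 360/1600 = 0.225000 deg
n = 2999/(360/1600) = 2999*1600/360 = 13328.8889 -> 13329

13329 steps


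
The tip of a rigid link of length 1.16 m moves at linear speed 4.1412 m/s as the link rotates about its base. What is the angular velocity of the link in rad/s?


omega = v / L = 4.1412 / 1.16 = 3.5700

3.5700 rad/s


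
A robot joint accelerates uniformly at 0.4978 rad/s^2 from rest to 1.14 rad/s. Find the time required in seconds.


t = delta_omega / alpha = 1.14 / 0.4978 = 2.2901

2.2901 s


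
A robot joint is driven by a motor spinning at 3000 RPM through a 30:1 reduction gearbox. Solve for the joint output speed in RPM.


omega_joint = omega_motor / N = 3000 / 30 = 100.0000

100.0000 RPM


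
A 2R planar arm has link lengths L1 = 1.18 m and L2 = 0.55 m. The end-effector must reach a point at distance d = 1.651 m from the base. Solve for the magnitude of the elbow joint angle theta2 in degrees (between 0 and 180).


cos(th2) = (d^2 - L1^2 - L2^2)/(2*L1*L2) = (1.651^2 - 1.18^2 - 0.55^2)/(2*1.18*0.55) = 0.79422265
th2 = acos(0.79422265) = 37.4181 deg

37.4181 degrees


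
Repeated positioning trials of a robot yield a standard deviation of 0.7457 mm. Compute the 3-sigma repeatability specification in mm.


repeatability = 3*sigma = 3*0.7457 = 2.2371

2.2371 mm


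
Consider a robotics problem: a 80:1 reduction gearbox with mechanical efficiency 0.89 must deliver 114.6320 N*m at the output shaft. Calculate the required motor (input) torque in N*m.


tau_in = tau_out / (N * eta) = 114.6320 / (80 * 0.89) = 1.6100

1.6100 N*m


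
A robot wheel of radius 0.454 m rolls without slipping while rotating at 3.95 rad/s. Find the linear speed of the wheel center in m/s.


v = omega * r = 3.95 * 0.454 = 1.7933

1.7933 m/s


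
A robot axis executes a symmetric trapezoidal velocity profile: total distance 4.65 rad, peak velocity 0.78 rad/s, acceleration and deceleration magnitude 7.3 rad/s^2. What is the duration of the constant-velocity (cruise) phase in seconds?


t_acc = v/a = 0.106849 s, d_acc = v^2/(2a) = 0.041671 rad each
d_cruise = 4.65 - 2*0.041671 = 4.566658 rad
t_cruise = d_cruise/v = 4.566658/0.78 = 5.8547

5.8547 s


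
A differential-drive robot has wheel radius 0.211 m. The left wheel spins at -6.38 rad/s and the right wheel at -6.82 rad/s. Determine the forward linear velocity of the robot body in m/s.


v = r*(wR + wL)/2 = 0.211*(-6.82 + -6.38)/2 = -1.3926

-1.3926 m/s


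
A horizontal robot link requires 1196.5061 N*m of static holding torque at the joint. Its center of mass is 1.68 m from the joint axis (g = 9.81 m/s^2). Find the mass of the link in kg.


m = tau / (g*L) = 1196.5061 / (9.81 * 1.68) = 72.6000

72.6000 kg


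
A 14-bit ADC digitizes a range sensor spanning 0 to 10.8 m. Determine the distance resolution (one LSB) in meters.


res = range / 2^n = 10.8/2^14 = 10.8/16384 = 6.5918e-04

6.5918e-04 m


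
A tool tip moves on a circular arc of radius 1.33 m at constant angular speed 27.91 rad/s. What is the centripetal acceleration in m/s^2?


a_c = omega^2 * r = 27.91^2 * 1.33 = 1036.0276

1036.0276 m/s^2


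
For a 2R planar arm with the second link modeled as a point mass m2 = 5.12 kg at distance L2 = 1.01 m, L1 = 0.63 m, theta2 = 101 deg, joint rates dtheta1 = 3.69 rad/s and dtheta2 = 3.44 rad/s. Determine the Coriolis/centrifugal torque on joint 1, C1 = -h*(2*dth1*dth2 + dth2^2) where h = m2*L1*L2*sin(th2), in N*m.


h = m2*L1*L2*sin(th2) = 5.12*0.63*1.01*sin(101 deg) = 3.198000
C1 = -h*(2*3.69*3.44 + 3.44^2) = -3.198000*37.2208 = -119.0321

-119.0321 N*m


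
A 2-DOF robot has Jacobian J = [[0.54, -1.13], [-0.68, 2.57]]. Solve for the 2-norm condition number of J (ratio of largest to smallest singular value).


JJ^T eigenvalues: trace(JJ^T) = 8.6358, det(JJ^T) = det(J)^2 = 0.38365636
s_max^2 = (8.6358 + sqrt(73.04241620))/2 = 8.59114280
s_min^2 = (8.6358 - sqrt(73.04241620))/2 = 0.04465720
kappa = s_max/s_min = sqrt(8.59114280/0.04465720) = 13.8701

13.8701


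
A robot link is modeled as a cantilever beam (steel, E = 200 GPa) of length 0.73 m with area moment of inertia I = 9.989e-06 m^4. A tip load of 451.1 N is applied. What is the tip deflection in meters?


delta = F*L^3/(3*E*I) = 451.1*0.73^3/(3*2.000e+11*9.989e-06)
      = 175.4855687/5993400 = 2.9280e-05

2.9280e-05 m


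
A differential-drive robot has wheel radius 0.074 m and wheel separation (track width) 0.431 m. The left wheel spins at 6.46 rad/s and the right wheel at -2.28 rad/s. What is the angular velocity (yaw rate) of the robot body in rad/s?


omega = r*(wR - wL)/L = 0.074*(-2.28 - (6.46))/0.431 = -1.5006

-1.5006 rad/s


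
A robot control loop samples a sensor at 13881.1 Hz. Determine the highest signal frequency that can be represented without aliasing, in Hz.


f_max = f_s/2 = 13881.1/2 = 6940.5500

6940.5500 Hz


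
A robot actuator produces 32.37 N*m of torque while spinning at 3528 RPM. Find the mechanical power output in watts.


omega = 3528 * 2*pi/60 = 369.451296 rad/s
P = tau * omega = 32.37 * 369.451296 = 11959.1385

11959.1385 W


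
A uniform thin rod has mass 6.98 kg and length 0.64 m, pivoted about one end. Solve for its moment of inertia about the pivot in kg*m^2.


I = (1/3)*m*L^2 = (1/3)*6.98*0.64^2 = 0.9530

0.9530 kg*m^2


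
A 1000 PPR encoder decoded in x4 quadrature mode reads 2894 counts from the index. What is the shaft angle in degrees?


angle = counts * 360 / (PPR*4) = 2894 * 360 / 4000 = 260.4600

260.4600 degrees


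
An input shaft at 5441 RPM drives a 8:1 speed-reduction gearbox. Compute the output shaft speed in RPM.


omega_out = omega_in / N = 5441 / 8 = 680.1250

680.1250 RPM


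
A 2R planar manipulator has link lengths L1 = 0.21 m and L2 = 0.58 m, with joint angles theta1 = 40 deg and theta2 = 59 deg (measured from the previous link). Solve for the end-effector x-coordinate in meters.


x = L1*cos(th1) + L2*cos(th1+th2) = 0.21*cos(40 deg) + 0.58*cos(99 deg) = 0.0701

0.0701 m


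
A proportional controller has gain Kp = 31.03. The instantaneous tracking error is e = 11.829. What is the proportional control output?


u_P = Kp * e = 31.03 * 11.829 = 367.0539

367.0539


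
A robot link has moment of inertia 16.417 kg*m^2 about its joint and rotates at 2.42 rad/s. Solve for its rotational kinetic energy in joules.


KE = (1/2)*I*omega^2 = 0.5*16.417*2.42^2 = 48.0723

48.0723 J


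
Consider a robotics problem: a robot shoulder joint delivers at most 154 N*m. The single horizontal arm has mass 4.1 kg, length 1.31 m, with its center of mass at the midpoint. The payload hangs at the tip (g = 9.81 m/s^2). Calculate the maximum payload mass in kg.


tau_arm = m_arm*g*(L/2) = 4.1*9.81*1.31/2 = 26.3448 N*m
tau_payload = tau_max - tau_arm = 154 - 26.3448 = 127.6552
m_payload = tau_payload / (g*L) = 127.6552 / (9.81*1.31) = 9.9334

9.9334 kg


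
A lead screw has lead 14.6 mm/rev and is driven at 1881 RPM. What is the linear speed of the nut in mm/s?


v = lead * (RPM/60) = 14.6*1881/60 = 457.7100

457.7100 mm/s


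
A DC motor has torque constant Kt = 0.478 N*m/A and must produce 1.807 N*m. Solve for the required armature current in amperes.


I = tau / Kt = 1.807/0.478 = 3.7803

3.7803 A


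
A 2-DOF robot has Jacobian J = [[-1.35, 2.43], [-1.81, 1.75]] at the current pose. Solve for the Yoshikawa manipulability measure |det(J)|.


det(J) = -1.35*1.75 - (2.43)*(-1.81) = 2.0358
|det(J)| = 2.0358

2.0358


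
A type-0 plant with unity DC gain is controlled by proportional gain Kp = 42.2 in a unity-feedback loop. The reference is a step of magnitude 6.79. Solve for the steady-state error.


e_ss = R/(1 + Kp) = 6.79/(1 + 42.2) = 6.79/43.2000 = 0.1572

0.1572


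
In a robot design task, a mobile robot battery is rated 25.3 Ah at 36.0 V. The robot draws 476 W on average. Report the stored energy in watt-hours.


E = capacity * V = 25.3*36.0 = 910.8000

910.8000 Wh


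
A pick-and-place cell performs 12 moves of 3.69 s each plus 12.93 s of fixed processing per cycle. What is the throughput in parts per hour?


T_cycle = 12*3.69 + 12.93 = 57.2100 s
rate = 3600/T = 62.9261

62.9261 parts/hour


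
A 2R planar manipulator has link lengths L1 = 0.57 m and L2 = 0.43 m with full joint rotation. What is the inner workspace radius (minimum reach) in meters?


r_min = |L1 - L2| = |0.57 - 0.43| = 0.1400

0.1400 m


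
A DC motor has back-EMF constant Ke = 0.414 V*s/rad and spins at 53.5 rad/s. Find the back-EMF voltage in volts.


V_emf = Ke * omega = 0.414*53.5 = 22.1490

22.1490 V


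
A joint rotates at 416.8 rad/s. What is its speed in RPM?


RPM = 416.8 * 60/(2*pi) = 3980.1468

3980.1468 RPM


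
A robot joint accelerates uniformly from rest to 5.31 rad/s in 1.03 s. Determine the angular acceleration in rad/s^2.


alpha = delta_omega / t = 5.31 / 1.03 = 5.1553

5.1553 rad/s^2


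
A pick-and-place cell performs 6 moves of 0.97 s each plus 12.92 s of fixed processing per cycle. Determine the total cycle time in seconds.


T = 6*0.97 + 12.92 = 18.7400

18.7400 s


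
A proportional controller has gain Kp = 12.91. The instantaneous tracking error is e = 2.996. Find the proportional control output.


u_P = Kp * e = 12.91 * 2.996 = 38.6784

38.6784


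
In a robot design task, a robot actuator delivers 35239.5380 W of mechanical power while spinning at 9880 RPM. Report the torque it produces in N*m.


omega = 9880 * 2*pi/60 = 1034.631181 rad/s
tau = P / omega = 35239.5380 / 1034.631181 = 34.0600

34.0600 N*m


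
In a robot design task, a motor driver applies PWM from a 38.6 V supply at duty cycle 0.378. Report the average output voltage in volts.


V_avg = V_supply * D = 38.6*0.378 = 14.5908

14.5908 V


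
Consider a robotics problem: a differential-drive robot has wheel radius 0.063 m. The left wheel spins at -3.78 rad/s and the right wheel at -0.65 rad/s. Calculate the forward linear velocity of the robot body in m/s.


v = r*(wR + wL)/2 = 0.063*(-0.65 + -3.78)/2 = -0.1395

-0.1395 m/s


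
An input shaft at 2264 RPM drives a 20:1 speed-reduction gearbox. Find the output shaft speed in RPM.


omega_out = omega_in / N = 2264 / 20 = 113.2000

113.2000 RPM


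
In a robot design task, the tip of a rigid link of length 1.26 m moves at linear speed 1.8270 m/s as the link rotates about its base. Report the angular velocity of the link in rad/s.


omega = v / L = 1.8270 / 1.26 = 1.4500

1.4500 rad/s


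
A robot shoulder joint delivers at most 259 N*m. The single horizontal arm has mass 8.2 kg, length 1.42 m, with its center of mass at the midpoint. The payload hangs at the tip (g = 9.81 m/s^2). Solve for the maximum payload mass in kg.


tau_arm = m_arm*g*(L/2) = 8.2*9.81*1.42/2 = 57.1138 N*m
tau_payload = tau_max - tau_arm = 259 - 57.1138 = 201.8862
m_payload = tau_payload / (g*L) = 201.8862 / (9.81*1.42) = 14.4927

14.4927 kg


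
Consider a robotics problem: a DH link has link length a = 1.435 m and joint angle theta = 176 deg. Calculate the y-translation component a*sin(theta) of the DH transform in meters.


a*sin(theta) = 1.435*sin(176 deg) = 0.1001

0.1001 m


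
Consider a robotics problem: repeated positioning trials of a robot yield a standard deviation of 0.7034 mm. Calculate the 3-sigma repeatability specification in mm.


repeatability = 3*sigma = 3*0.7034 = 2.1102

2.1102 mm


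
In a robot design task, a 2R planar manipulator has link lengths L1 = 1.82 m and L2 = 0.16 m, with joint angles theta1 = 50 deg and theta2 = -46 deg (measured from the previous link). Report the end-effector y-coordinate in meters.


y = L1*sin(th1) + L2*sin(th1+th2) = 1.82*sin(50 deg) + 0.16*sin(4 deg) = 1.4054

1.4054 m


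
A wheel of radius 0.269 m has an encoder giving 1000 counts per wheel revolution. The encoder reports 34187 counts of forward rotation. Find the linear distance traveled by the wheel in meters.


revs = 34187/1000 = 34.187000
d = revs * 2*pi*r = 34.187000 * 2*pi*0.269 = 57.7821

57.7821 m


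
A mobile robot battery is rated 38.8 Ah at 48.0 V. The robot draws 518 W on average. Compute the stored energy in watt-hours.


E = capacity * V = 38.8*48.0 = 1862.4000

1862.4000 Wh


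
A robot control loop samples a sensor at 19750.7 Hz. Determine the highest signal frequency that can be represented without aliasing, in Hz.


f_max = f_s/2 = 19750.7/2 = 9875.3500

9875.3500 Hz


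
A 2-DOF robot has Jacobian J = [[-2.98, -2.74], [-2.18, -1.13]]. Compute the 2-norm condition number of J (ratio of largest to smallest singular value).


JJ^T eigenvalues: trace(JJ^T) = 22.4173, det(JJ^T) = det(J)^2 = 6.79019364
s_max^2 = (22.4173 + sqrt(475.37456473))/2 = 22.11019306
s_min^2 = (22.4173 - sqrt(475.37456473))/2 = 0.30710694
kappa = s_max/s_min = sqrt(22.11019306/0.30710694) = 8.4850

8.4850


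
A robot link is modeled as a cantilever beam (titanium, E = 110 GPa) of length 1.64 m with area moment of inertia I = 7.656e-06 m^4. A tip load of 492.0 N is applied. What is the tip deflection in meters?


delta = F*L^3/(3*E*I) = 492.0*1.64^3/(3*1.100e+11*7.656e-06)
      = 2170.184448/2526480 = 8.5898e-04

8.5898e-04 m


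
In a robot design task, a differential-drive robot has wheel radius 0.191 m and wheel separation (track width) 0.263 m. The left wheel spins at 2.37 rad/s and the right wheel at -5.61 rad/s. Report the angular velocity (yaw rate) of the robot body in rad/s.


omega = r*(wR - wL)/L = 0.191*(-5.61 - (2.37))/0.263 = -5.7954

-5.7954 rad/s


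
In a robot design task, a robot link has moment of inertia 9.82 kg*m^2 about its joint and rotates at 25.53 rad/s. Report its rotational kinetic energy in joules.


KE = (1/2)*I*omega^2 = 0.5*9.82*25.53^2 = 3200.2442

3200.2442 J


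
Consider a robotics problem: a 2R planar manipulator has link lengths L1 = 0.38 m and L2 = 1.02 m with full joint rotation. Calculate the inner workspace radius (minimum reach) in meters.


r_min = |L1 - L2| = |0.38 - 1.02| = 0.6400

0.6400 m


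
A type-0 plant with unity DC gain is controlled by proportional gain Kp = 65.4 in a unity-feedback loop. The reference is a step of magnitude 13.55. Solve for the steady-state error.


e_ss = R/(1 + Kp) = 13.55/(1 + 65.4) = 13.55/66.4000 = 0.2041

0.2041


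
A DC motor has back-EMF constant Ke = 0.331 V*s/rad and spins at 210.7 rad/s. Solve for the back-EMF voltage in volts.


V_emf = Ke * omega = 0.331*210.7 = 69.7417

69.7417 V


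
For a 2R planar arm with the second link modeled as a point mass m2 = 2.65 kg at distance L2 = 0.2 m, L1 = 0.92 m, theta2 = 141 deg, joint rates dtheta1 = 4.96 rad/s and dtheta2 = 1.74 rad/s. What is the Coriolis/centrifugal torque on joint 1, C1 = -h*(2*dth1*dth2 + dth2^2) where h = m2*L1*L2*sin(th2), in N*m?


h = m2*L1*L2*sin(th2) = 2.65*0.92*0.2*sin(141 deg) = 0.306857
C1 = -h*(2*4.96*1.74 + 1.74^2) = -0.306857*20.2884 = -6.2256

-6.2256 N*m


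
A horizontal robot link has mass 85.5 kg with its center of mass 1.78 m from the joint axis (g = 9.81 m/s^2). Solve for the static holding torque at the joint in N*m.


tau = m*g*L = 85.5 * 9.81 * 1.78 = 1492.9839

1492.9839 N*m


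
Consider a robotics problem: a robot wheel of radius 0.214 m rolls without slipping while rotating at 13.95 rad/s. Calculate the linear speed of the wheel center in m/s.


v = omega * r = 13.95 * 0.214 = 2.9853

2.9853 m/s


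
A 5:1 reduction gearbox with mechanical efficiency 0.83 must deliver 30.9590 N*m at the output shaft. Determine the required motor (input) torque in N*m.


tau_in = tau_out / (N * eta) = 30.9590 / (5 * 0.83) = 7.4600

7.4600 N*m


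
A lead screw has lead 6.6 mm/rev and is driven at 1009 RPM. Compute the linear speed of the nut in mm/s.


v = lead * (RPM/60) = 6.6*1009/60 = 110.9900

110.9900 mm/s


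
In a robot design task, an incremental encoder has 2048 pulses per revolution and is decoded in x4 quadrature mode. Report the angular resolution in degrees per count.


resolution = 360 / (PPR * 4) = 360 / 8192 = 0.0439

0.0439 degrees


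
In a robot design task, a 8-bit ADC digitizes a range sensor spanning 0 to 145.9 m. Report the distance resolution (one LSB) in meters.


res = range / 2^n = 145.9/2^8 = 145.9/256 = 0.5699

0.5699 m


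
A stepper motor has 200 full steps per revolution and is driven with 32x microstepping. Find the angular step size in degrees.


step = 360/(200*32) = 360/6400 = 0.0563

0.0563 degrees


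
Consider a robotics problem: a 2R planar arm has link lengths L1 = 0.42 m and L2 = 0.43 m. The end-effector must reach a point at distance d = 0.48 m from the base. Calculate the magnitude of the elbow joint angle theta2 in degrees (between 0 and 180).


cos(th2) = (d^2 - L1^2 - L2^2)/(2*L1*L2) = (0.48^2 - 0.42^2 - 0.43^2)/(2*0.42*0.43) = -0.36240310
th2 = acos(-0.36240310) = 111.2479 deg

111.2479 degrees


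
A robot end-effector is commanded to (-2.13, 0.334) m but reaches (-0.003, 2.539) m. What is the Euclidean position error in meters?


dx = -0.003 - (-2.13) = 2.1270, dy = 2.539 - (0.334) = 2.2050
err = sqrt(4.524129 + 4.862025) = 3.0637

3.0637 m


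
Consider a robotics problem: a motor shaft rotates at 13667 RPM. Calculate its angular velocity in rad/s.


omega = 13667 * 2*pi/60 = 1431.2049

1431.2049 rad/s


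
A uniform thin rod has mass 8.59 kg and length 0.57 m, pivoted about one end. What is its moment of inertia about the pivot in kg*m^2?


I = (1/3)*m*L^2 = (1/3)*8.59*0.57^2 = 0.9303

0.9303 kg*m^2


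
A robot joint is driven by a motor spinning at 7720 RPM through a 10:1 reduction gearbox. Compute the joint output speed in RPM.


omega_joint = omega_motor / N = 7720 / 10 = 772.0000

772.0000 RPM


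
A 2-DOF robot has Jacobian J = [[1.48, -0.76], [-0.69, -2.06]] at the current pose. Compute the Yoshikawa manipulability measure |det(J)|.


det(J) = 1.48*-2.06 - (-0.76)*(-0.69) = -3.5732
|det(J)| = 3.5732

3.5732


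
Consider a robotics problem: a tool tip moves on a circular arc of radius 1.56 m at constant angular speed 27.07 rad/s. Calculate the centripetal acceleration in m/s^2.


a_c = omega^2 * r = 27.07^2 * 1.56 = 1143.1444

1143.1444 m/s^2


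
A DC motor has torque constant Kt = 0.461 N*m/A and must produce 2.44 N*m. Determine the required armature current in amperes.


I = tau / Kt = 2.44/0.461 = 5.2928

5.2928 A


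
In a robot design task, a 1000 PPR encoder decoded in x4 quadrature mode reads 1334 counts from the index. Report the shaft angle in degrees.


angle = counts * 360 / (PPR*4) = 1334 * 360 / 4000 = 120.0600

120.0600 degrees


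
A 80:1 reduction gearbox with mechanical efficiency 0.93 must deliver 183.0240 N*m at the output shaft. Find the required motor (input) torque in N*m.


tau_in = tau_out / (N * eta) = 183.0240 / (80 * 0.93) = 2.4600

2.4600 N*m


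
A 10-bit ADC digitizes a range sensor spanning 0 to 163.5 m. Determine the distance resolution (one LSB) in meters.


res = range / 2^n = 163.5/2^10 = 163.5/1024 = 0.1597

0.1597 m


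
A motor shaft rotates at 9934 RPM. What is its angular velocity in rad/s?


omega = 9934 * 2*pi/60 = 1040.2860

1040.2860 rad/s


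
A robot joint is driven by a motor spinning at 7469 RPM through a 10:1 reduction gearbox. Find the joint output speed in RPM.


omega_joint = omega_motor / N = 7469 / 10 = 746.9000

746.9000 RPM


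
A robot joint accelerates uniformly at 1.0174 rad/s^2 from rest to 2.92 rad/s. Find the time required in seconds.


t = delta_omega / alpha = 2.92 / 1.0174 = 2.8701

2.8701 s


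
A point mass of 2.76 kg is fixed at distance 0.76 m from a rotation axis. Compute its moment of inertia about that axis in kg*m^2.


I = m*r^2 = 2.76*0.76^2 = 1.5942

1.5942 kg*m^2


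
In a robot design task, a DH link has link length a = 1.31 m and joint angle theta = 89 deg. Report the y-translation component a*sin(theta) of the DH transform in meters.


a*sin(theta) = 1.31*sin(89 deg) = 1.3098

1.3098 m


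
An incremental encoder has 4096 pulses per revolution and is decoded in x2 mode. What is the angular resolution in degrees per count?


resolution = 360 / (PPR * 2) = 360 / 8192 = 0.0439

0.0439 degrees


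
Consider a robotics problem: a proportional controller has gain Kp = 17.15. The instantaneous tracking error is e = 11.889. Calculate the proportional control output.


u_P = Kp * e = 17.15 * 11.889 = 203.8963

203.8963


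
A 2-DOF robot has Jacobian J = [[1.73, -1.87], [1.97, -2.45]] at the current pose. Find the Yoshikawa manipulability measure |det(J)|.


det(J) = 1.73*-2.45 - (-1.87)*(1.97) = -0.5546
|det(J)| = 0.5546

0.5546


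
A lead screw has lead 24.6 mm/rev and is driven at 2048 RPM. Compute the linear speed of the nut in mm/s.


v = lead * (RPM/60) = 24.6*2048/60 = 839.6800

839.6800 mm/s


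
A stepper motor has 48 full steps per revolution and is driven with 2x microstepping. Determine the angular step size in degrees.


step = 360/(48*2) = 360/96 = 3.7500

3.7500 degrees


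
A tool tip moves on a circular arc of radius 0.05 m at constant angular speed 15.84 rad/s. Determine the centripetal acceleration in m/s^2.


a_c = omega^2 * r = 15.84^2 * 0.05 = 12.5453

12.5453 m/s^2


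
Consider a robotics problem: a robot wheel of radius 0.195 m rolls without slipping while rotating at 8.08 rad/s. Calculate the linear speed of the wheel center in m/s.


v = omega * r = 8.08 * 0.195 = 1.5756

1.5756 m/s


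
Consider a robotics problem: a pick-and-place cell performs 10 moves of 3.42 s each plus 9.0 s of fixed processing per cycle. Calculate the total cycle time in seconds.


T = 10*3.42 + 9.0 = 43.2000

43.2000 s


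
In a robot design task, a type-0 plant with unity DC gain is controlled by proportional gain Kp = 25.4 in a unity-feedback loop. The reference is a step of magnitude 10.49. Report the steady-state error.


e_ss = R/(1 + Kp) = 10.49/(1 + 25.4) = 10.49/26.4000 = 0.3973

0.3973


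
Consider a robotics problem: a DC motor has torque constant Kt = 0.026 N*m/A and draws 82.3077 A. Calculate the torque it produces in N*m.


tau = Kt * I = 0.026*82.3077 = 2.1400

2.1400 N*m


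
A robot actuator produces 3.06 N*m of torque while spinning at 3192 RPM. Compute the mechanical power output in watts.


omega = 3192 * 2*pi/60 = 334.265458 rad/s
P = tau * omega = 3.06 * 334.265458 = 1022.8523

1022.8523 W


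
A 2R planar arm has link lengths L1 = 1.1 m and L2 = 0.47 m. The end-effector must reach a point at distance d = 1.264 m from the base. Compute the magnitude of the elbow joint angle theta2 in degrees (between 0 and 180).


cos(th2) = (d^2 - L1^2 - L2^2)/(2*L1*L2) = (1.264^2 - 1.1^2 - 0.47^2)/(2*1.1*0.47) = 0.16131141
th2 = acos(0.16131141) = 80.7170 deg

80.7170 degrees


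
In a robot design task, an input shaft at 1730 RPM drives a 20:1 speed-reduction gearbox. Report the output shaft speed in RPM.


omega_out = omega_in / N = 1730 / 20 = 86.5000

86.5000 RPM


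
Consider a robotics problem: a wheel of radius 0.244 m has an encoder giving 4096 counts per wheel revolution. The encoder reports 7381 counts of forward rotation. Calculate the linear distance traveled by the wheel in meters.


revs = 7381/4096 = 1.802002
d = revs * 2*pi*r = 1.802002 * 2*pi*0.244 = 2.7626

2.7626 m


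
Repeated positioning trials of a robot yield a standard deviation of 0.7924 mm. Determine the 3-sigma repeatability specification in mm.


repeatability = 3*sigma = 3*0.7924 = 2.3772

2.3772 mm


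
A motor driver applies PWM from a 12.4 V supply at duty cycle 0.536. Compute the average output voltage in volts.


V_avg = V_supply * D = 12.4*0.536 = 6.6464

6.6464 V


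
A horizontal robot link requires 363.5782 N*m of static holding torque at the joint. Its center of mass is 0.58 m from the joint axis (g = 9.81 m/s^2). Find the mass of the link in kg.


m = tau / (g*L) = 363.5782 / (9.81 * 0.58) = 63.9000

63.9000 kg


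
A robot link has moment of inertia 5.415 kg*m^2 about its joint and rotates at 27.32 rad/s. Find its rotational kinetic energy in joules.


KE = (1/2)*I*omega^2 = 0.5*5.415*27.32^2 = 2020.8303

2020.8303 J


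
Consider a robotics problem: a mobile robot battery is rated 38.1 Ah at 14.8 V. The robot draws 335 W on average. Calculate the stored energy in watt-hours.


E = capacity * V = 38.1*14.8 = 563.8800

563.8800 Wh


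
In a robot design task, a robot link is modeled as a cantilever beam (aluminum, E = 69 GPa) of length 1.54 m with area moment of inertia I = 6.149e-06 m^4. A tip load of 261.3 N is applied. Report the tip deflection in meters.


delta = F*L^3/(3*E*I) = 261.3*1.54^3/(3*6.900e+10*6.149e-06)
      = 954.3365832/1272843 = 7.4977e-04

7.4977e-04 m


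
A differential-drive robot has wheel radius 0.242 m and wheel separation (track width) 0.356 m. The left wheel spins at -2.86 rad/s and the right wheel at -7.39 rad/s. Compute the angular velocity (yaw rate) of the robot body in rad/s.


omega = r*(wR - wL)/L = 0.242*(-7.39 - (-2.86))/0.356 = -3.0794

-3.0794 rad/s


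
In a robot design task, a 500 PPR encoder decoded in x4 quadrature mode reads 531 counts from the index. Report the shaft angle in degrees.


angle = counts * 360 / (PPR*4) = 531 * 360 / 2000 = 95.5800

95.5800 degrees


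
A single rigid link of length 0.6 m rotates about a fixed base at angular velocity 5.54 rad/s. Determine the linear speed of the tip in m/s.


v = L*omega = 0.6 * 5.54 = 3.3240

3.3240 m/s


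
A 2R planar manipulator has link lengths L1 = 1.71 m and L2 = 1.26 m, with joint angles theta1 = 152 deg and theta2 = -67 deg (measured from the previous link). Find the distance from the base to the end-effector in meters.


x = L1*cos(th1) + L2*cos(th1+th2) = -1.400024
y = L1*sin(th1) + L2*sin(th1+th2) = 2.058002
d = sqrt(x^2 + y^2) = sqrt(1.960067 + 4.235372) = 2.4891

2.4891 m


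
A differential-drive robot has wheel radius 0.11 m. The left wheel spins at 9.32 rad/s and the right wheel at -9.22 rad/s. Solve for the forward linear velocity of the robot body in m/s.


v = r*(wR + wL)/2 = 0.11*(-9.22 + 9.32)/2 = 0.0055

0.0055 m/s


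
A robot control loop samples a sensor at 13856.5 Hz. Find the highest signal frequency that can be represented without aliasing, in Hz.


f_max = f_s/2 = 13856.5/2 = 6928.2500

6928.2500 Hz


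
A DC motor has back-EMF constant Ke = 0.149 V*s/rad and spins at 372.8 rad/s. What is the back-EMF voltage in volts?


V_emf = Ke * omega = 0.149*372.8 = 55.5472

55.5472 V


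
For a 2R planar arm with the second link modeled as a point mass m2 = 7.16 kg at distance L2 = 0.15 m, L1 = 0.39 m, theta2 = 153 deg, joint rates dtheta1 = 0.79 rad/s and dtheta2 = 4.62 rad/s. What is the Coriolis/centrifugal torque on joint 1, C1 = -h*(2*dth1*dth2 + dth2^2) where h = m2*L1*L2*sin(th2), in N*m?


h = m2*L1*L2*sin(th2) = 7.16*0.39*0.15*sin(153 deg) = 0.190158
C1 = -h*(2*0.79*4.62 + 4.62^2) = -0.190158*28.6440 = -5.4469

-5.4469 N*m


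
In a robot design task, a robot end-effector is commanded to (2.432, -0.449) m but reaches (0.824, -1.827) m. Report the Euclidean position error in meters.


dx = 0.824 - (2.432) = -1.6080, dy = -1.827 - (-0.449) = -1.3780
err = sqrt(2.585664 + 1.898884) = 2.1177

2.1177 m


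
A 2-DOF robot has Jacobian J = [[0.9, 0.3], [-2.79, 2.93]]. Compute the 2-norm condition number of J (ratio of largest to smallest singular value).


JJ^T eigenvalues: trace(JJ^T) = 17.2690, det(JJ^T) = det(J)^2 = 12.06867600
s_max^2 = (17.2690 + sqrt(249.94365700))/2 = 16.53930324
s_min^2 = (17.2690 - sqrt(249.94365700))/2 = 0.72969676
kappa = s_max/s_min = sqrt(16.53930324/0.72969676) = 4.7609

4.7609


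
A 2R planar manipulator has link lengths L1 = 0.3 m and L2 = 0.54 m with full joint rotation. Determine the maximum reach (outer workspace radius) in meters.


r_max = L1 + L2 = 0.3 + 0.54 = 0.8400

0.8400 m
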